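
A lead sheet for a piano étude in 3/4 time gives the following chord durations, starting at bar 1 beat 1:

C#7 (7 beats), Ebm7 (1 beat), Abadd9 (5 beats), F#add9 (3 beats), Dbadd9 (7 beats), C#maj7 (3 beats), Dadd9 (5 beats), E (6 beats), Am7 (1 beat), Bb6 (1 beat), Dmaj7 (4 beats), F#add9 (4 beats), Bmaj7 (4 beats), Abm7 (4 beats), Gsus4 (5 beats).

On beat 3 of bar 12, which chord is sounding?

E

Beat 3 of bar 12 is beat (12−1)×3 + 3 = 36 overall.
Running totals: C#7 ends at 7, Ebm7 ends at 8, Abadd9 ends at 13, F#add9 ends at 16, Dbadd9 ends at 23, C#maj7 ends at 26, Dadd9 ends at 31, E ends at 37.
Beat 36 falls within E.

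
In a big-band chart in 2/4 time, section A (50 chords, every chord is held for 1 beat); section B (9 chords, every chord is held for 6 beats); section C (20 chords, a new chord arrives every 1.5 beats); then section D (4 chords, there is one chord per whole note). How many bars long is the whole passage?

75 bars

A: 50 × 1 = 50 beats = 25 bars.
B: 9 × 6 = 54 beats = 27 bars.
C: 20 × 1.5 = 30 beats = 15 bars.
D: 4 × 4 = 16 beats = 8 bars.
Total: 25 + 27 + 15 + 8 = 75 bars.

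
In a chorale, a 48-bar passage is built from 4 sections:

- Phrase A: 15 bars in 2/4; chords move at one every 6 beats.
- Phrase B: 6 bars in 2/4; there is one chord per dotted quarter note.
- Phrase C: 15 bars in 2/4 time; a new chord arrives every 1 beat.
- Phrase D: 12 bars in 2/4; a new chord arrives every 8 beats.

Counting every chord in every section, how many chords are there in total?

A: 15 bars × 2 beats = 30 beats; 6 beats/chord → 5 chords.
B: 6 bars × 2 beats = 12 beats; 1.5 beats/chord → 8 chords.
C: 15 bars × 2 beats = 30 beats; 1 beat/chord → 30 chords.
D: 12 bars × 2 beats = 24 beats; 8 beats/chord → 3 chords.
Total: 5 + 8 + 30 + 3 = 46.

46 chords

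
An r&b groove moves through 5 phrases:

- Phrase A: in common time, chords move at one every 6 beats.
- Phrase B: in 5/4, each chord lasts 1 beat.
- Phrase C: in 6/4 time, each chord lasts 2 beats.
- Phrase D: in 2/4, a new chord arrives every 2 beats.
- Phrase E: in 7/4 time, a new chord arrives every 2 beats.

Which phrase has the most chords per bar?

A: 4/6 = 2/3 chords/bar.
B: 5/1 = 5 chords/bar.
C: 6/2 = 3 chords/bar.
D: 2/2 = 1 chord/bar.
E: 7/2 = 3.5 chords/bar.
Fastest is B at 5 chords/bar.

Phrase B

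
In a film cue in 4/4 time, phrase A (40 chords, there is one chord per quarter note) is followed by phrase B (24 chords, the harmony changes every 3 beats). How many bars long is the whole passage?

28 bars

A: 40 × 1 = 40 beats = 10 bars.
B: 24 × 3 = 72 beats = 18 bars.
Total: 10 + 18 = 28 bars.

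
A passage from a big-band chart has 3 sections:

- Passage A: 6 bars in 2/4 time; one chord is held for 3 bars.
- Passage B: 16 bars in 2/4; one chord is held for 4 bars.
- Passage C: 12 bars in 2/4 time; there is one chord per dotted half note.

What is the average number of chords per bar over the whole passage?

A: 6 bars of 2 beats is 12 beats; at 6 beats each that's 2 chords.
B: 16 bars of 2 beats is 32 beats; at 8 beats each that's 4 chords.
C: 12 bars of 2 beats is 24 beats; at 3 beats each that's 8 chords.
Overall: 14 chords over 34 bars → 14/34 = 7/17 chords per bar.

7/17 chords per bar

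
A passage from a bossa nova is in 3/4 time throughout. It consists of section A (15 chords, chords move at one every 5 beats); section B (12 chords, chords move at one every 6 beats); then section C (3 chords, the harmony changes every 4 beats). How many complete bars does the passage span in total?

53 bars

A: 15 × 5 = 75 beats = 25 bars.
B: 12 × 6 = 72 beats = 24 bars.
C: 3 × 4 = 12 beats = 4 bars.
Total: 25 + 24 + 4 = 53 bars.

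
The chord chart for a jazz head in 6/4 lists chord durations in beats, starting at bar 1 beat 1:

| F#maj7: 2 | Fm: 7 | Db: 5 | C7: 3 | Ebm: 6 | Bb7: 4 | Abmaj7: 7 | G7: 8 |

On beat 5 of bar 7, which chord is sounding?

Beat 5 of bar 7 is beat (7−1)×6 + 5 = 41 overall.
Running totals: F#maj7 ends at 2, Fm ends at 9, Db ends at 14, C7 ends at 17, Ebm ends at 23, Bb7 ends at 27, Abmaj7 ends at 34, G7 ends at 42.
Beat 41 falls within G7.

G7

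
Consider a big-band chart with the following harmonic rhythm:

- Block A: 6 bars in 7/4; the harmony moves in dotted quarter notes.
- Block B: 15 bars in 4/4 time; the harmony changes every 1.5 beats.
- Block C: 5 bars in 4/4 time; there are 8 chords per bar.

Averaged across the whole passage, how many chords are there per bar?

54/13 chords per bar

A: 6 × 7 = 42 beats ÷ 1.5 = 28 chords.
B: 15 × 4 = 60 beats ÷ 1.5 = 40 chords.
C: 5 × 4 = 20 beats ÷ 0.5 = 40 chords.
Overall: 108 chords over 26 bars → 108/26 = 54/13 chords per bar.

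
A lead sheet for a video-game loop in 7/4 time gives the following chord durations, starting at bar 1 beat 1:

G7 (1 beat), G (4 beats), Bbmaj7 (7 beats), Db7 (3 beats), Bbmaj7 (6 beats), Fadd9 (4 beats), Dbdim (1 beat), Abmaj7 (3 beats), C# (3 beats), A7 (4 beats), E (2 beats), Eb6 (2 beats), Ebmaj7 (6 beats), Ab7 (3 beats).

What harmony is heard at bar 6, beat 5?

Beat 5 of bar 6 is beat (6−1)×7 + 5 = 40 overall.
Running totals: G7 ends at 1, G ends at 5, Bbmaj7 ends at 12, Db7 ends at 15, Bbmaj7 ends at 21, Fadd9 ends at 25, Dbdim ends at 26, Abmaj7 ends at 29, C# ends at 32, A7 ends at 36, E ends at 38, Eb6 ends at 40.
Beat 40 falls within Eb6.

Eb6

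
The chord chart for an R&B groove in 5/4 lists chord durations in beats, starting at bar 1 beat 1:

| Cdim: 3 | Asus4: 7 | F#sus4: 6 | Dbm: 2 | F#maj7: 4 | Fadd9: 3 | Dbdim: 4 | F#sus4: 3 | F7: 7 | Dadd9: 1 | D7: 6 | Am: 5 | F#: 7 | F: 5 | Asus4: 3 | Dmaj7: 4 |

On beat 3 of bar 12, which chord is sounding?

F#

Beat 3 of bar 12 is beat (12−1)×5 + 3 = 58 overall.
Running totals: Cdim ends at 3, Asus4 ends at 10, F#sus4 ends at 16, Dbm ends at 18, F#maj7 ends at 22, Fadd9 ends at 25, Dbdim ends at 29, F#sus4 ends at 32, F7 ends at 39, Dadd9 ends at 40, D7 ends at 46, Am ends at 51, F# ends at 58.
Beat 58 falls within F#.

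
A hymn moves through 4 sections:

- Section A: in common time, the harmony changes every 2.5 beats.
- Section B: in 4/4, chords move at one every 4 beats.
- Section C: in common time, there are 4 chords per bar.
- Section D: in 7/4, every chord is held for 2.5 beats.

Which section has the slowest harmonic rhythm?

A: 4 beats/bar ÷ 2.5 beats/chord = 1.6 chords/bar.
B: 4 beats/bar ÷ 4 beats/chord = 1 chord/bar.
C: 4 beats/bar ÷ 1 beat/chord = 4 chords/bar.
D: 7 beats/bar ÷ 2.5 beats/chord = 2.8 chords/bar.
Slowest is B at 1 chords/bar.

Section B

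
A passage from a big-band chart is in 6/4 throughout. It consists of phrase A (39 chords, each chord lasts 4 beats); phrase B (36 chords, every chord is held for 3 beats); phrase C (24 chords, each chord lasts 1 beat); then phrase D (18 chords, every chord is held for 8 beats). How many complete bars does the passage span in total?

A: 39 × 4 = 156 beats = 26 bars.
B: 36 × 3 = 108 beats = 18 bars.
C: 24 × 1 = 24 beats = 4 bars.
D: 18 × 8 = 144 beats = 24 bars.
Total: 26 + 18 + 4 + 24 = 72 bars.

72 bars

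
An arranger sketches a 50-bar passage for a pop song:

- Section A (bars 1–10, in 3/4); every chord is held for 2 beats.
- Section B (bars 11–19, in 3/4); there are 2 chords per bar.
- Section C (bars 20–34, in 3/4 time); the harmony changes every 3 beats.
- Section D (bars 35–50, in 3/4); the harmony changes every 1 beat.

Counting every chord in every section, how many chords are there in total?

A: 10·3 = 30 beats, 30/2 = 15 chords.
B: 9·3 = 27 beats, 27/1.5 = 18 chords.
C: 15·3 = 45 beats, 45/3 = 15 chords.
D: 16·3 = 48 beats, 48/1 = 48 chords.
Total: 15 + 18 + 15 + 48 = 96.

96 chords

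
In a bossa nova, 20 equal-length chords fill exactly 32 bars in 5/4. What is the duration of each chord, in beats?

32 bars × 5 beats/bar = 160 beats total.
160 beats ÷ 20 chords = 8 beats per chord.

8 beats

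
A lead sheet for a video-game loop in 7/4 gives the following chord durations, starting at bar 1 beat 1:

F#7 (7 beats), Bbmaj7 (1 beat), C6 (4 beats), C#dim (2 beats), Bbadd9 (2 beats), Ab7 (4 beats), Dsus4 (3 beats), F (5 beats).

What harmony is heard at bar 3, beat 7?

Dsus4

Beat 7 of bar 3 is beat (3−1)×7 + 7 = 21 overall.
Running totals: F#7 ends at 7, Bbmaj7 ends at 8, C6 ends at 12, C#dim ends at 14, Bbadd9 ends at 16, Ab7 ends at 20, Dsus4 ends at 23.
Beat 21 falls within Dsus4.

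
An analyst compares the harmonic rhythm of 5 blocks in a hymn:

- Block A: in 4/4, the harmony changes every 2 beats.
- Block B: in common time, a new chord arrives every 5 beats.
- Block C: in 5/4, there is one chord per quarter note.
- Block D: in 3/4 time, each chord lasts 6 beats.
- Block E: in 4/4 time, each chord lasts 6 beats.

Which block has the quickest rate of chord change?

A: each chord is 2 beats in 4/4, so 2 per bar.
B: each chord is 5 beats in 4/4, so 0.8 per bar.
C: each chord is 1 beat in 5/4, so 5 per bar.
D: each chord is 6 beats in 3/4, so 0.5 per bar.
E: each chord is 6 beats in 4/4, so 2/3 per bar.
Fastest is C at 5 chords/bar.

Block C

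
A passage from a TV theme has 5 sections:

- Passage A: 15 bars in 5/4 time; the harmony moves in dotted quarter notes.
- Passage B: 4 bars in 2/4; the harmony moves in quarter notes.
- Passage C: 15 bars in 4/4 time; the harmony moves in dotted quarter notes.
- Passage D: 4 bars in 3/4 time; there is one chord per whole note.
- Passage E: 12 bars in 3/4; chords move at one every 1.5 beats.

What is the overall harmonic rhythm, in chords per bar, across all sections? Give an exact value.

2.5 chords per bar

A: 15 × 5 = 75 beats ÷ 1.5 = 50 chords.
B: 4 × 2 = 8 beats ÷ 1 = 8 chords.
C: 15 × 4 = 60 beats ÷ 1.5 = 40 chords.
D: 4 × 3 = 12 beats ÷ 4 = 3 chords.
E: 12 × 3 = 36 beats ÷ 1.5 = 24 chords.
Overall: 125 chords over 50 bars → 125/50 = 2.5 chords per bar.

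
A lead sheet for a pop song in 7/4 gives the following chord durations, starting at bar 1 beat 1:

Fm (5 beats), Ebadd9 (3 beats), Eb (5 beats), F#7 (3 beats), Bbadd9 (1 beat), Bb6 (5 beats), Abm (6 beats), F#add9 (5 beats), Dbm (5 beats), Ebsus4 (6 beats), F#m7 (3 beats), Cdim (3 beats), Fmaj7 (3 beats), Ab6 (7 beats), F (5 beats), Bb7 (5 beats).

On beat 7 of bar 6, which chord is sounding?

Ebsus4

Beat 7 of bar 6 is beat (6−1)×7 + 7 = 42 overall.
Running totals: Fm ends at 5, Ebadd9 ends at 8, Eb ends at 13, F#7 ends at 16, Bbadd9 ends at 17, Bb6 ends at 22, Abm ends at 28, F#add9 ends at 33, Dbm ends at 38, Ebsus4 ends at 44.
Beat 42 falls within Ebsus4.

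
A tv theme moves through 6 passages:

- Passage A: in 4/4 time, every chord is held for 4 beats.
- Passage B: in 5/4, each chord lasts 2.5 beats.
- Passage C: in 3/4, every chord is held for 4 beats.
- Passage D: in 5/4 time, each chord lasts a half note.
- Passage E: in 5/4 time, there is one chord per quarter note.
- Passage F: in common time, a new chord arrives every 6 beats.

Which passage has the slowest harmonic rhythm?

A: 4 beats/bar ÷ 4 beats/chord = 1 chord/bar.
B: 5 beats/bar ÷ 2.5 beats/chord = 2 chords/bar.
C: 3 beats/bar ÷ 4 beats/chord = 0.75 chords/bar.
D: 5 beats/bar ÷ 2 beats/chord = 2.5 chords/bar.
E: 5 beats/bar ÷ 1 beat/chord = 5 chords/bar.
F: 4 beats/bar ÷ 6 beats/chord = 2/3 chords/bar.
Slowest is F at 2/3 chords/bar.

Passage F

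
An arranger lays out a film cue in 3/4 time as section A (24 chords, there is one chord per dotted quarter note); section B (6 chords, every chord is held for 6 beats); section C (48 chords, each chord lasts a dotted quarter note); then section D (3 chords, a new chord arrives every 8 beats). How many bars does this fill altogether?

A: 24 × 1.5 = 36 beats = 12 bars.
B: 6 × 6 = 36 beats = 12 bars.
C: 48 × 1.5 = 72 beats = 24 bars.
D: 3 × 8 = 24 beats = 8 bars.
Total: 12 + 12 + 24 + 8 = 56 bars.

56 bars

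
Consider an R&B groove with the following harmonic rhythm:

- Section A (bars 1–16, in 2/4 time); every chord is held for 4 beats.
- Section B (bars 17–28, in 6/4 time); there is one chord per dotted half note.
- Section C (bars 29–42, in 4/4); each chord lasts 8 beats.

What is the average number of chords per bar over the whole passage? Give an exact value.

13/14 chords per bar

A: 16 × 2 = 32 beats ÷ 4 = 8 chords.
B: 12 × 6 = 72 beats ÷ 3 = 24 chords.
C: 14 × 4 = 56 beats ÷ 8 = 7 chords.
Overall: 39 chords over 42 bars → 39/42 = 13/14 chords per bar.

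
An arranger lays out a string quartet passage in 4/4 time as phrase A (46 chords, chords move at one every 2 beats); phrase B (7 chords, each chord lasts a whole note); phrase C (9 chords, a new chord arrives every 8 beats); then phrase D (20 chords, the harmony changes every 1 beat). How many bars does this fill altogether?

A: 46 × 2 = 92 beats = 23 bars.
B: 7 × 4 = 28 beats = 7 bars.
C: 9 × 8 = 72 beats = 18 bars.
D: 20 × 1 = 20 beats = 5 bars.
Total: 23 + 7 + 18 + 5 = 53 bars.

53 bars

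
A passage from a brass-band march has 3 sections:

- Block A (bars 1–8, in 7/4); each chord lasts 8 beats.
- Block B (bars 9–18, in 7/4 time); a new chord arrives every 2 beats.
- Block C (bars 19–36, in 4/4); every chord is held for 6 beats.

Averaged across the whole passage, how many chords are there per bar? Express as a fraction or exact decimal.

1.5 chords per bar

A: 8 × 7 = 56 beats ÷ 8 = 7 chords.
B: 10 × 7 = 70 beats ÷ 2 = 35 chords.
C: 18 × 4 = 72 beats ÷ 6 = 12 chords.
Overall: 54 chords over 36 bars → 54/36 = 1.5 chords per bar.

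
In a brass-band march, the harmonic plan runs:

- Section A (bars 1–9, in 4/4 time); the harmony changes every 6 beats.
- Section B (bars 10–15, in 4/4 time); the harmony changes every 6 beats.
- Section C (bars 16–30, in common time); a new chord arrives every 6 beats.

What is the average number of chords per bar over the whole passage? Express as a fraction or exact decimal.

2/3 chords per bar

A: 9 bars of 4 beats is 36 beats; at 6 beats each that's 6 chords.
B: 6 bars of 4 beats is 24 beats; at 6 beats each that's 4 chords.
C: 15 bars of 4 beats is 60 beats; at 6 beats each that's 10 chords.
Overall: 20 chords over 30 bars → 20/30 = 2/3 chords per bar.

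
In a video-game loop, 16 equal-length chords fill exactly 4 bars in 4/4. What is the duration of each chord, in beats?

1 beat

4 bars × 4 beats/bar = 16 beats total.
16 beats ÷ 16 chords = 1 beats per chord.
(That is a quarter note.)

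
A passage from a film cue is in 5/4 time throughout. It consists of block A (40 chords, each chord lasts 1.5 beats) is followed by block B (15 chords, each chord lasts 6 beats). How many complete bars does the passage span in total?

A: 40 × 1.5 = 60 beats = 12 bars.
B: 15 × 6 = 90 beats = 18 bars.
Total: 12 + 18 = 30 bars.

30 bars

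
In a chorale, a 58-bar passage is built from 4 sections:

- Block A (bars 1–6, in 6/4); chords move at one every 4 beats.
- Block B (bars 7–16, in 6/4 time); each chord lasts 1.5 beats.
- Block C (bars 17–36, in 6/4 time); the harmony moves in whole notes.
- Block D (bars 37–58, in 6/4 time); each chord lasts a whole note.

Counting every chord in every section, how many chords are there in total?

A: 6·6 = 36 beats, 36/4 = 9 chords.
B: 10·6 = 60 beats, 60/1.5 = 40 chords.
C: 20·6 = 120 beats, 120/4 = 30 chords.
D: 22·6 = 132 beats, 132/4 = 33 chords.
Total: 9 + 40 + 30 + 33 = 112.

112 chords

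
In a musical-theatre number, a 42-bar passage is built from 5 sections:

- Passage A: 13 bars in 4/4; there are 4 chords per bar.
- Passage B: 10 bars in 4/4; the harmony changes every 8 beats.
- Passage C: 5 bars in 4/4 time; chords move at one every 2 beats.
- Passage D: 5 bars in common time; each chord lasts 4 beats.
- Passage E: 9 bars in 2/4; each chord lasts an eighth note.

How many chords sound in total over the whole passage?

A has 52 beats and chords last 1 each, so 52 chords.
B has 40 beats and chords last 8 each, so 5 chords.
C has 20 beats and chords last 2 each, so 10 chords.
D has 20 beats and chords last 4 each, so 5 chords.
E has 18 beats and chords last 0.5 each, so 36 chords.
Total: 52 + 5 + 10 + 5 + 36 = 108.

108 chords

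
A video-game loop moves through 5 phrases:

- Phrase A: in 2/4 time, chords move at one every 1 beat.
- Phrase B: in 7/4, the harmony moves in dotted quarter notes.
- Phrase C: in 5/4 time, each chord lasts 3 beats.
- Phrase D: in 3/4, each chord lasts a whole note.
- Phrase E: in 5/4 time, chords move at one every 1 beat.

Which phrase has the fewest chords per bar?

A: each chord is 1 beat in 2/4, so 2 per bar.
B: each chord is 1.5 beats in 7/4, so 14/3 per bar.
C: each chord is 3 beats in 5/4, so 5/3 per bar.
D: each chord is 4 beats in 3/4, so 0.75 per bar.
E: each chord is 1 beat in 5/4, so 5 per bar.
Slowest is D at 0.75 chords/bar.

Phrase D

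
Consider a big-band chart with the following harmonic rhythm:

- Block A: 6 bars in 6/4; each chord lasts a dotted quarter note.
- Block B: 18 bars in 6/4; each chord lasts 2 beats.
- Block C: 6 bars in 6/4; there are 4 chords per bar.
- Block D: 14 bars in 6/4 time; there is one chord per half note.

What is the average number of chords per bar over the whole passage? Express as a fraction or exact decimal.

36/11 chords per bar

A: 6 × 6 = 36 beats ÷ 1.5 = 24 chords.
B: 18 × 6 = 108 beats ÷ 2 = 54 chords.
C: 6 × 6 = 36 beats ÷ 1.5 = 24 chords.
D: 14 × 6 = 84 beats ÷ 2 = 42 chords.
Overall: 144 chords over 44 bars → 144/44 = 36/11 chords per bar.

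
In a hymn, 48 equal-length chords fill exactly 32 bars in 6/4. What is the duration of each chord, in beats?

4 beats

32 bars × 6 beats/bar = 192 beats total.
192 beats ÷ 48 chords = 4 beats per chord.
(That is a whole note.)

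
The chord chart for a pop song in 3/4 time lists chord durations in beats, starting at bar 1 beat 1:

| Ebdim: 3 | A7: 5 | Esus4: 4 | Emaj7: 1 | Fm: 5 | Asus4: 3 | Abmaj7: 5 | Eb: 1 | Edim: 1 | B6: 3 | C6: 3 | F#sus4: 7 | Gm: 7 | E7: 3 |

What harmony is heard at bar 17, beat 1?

E7

Beat 1 of bar 17 is beat (17−1)×3 + 1 = 49 overall.
Running totals: Ebdim ends at 3, A7 ends at 8, Esus4 ends at 12, Emaj7 ends at 13, Fm ends at 18, Asus4 ends at 21, Abmaj7 ends at 26, Eb ends at 27, Edim ends at 28, B6 ends at 31, C6 ends at 34, F#sus4 ends at 41, Gm ends at 48, E7 ends at 51.
Beat 49 falls within E7.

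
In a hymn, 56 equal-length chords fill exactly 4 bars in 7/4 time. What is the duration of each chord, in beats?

4 bars × 7 beats/bar = 28 beats total.
28 beats ÷ 56 chords = 0.5 beats per chord.
(That is an eighth note.)

0.5 beats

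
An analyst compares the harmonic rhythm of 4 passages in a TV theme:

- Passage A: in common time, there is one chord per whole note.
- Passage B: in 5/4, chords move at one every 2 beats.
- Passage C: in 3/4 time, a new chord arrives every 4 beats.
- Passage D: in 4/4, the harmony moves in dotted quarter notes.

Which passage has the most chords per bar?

A: 4 beats/bar ÷ 4 beats/chord = 1 chord/bar.
B: 5 beats/bar ÷ 2 beats/chord = 2.5 chords/bar.
C: 3 beats/bar ÷ 4 beats/chord = 0.75 chords/bar.
D: 4 beats/bar ÷ 1.5 beats/chord = 8/3 chords/bar.
Fastest is D at 8/3 chords/bar.

Passage D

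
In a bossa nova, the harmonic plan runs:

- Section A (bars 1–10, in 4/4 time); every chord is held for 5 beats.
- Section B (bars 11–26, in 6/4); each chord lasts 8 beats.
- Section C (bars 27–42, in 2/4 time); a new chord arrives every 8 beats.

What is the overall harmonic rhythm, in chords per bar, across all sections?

4/7 chords per bar

A: 10 bars of 4 beats is 40 beats; at 5 beats each that's 8 chords.
B: 16 bars of 6 beats is 96 beats; at 8 beats each that's 12 chords.
C: 16 bars of 2 beats is 32 beats; at 8 beats each that's 4 chords.
Overall: 24 chords over 42 bars → 24/42 = 4/7 chords per bar.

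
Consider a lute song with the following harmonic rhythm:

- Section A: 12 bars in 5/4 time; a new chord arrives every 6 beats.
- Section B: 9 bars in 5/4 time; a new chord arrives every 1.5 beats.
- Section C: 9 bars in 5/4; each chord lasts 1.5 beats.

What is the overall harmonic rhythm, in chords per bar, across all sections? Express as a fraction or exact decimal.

7/3 chords per bar

A: 12 × 5 = 60 beats ÷ 6 = 10 chords.
B: 9 × 5 = 45 beats ÷ 1.5 = 30 chords.
C: 9 × 5 = 45 beats ÷ 1.5 = 30 chords.
Overall: 70 chords over 30 bars → 70/30 = 7/3 chords per bar.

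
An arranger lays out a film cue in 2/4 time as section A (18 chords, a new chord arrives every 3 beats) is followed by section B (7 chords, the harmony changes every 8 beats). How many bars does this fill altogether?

A: 18 × 3 = 54 beats = 27 bars.
B: 7 × 8 = 56 beats = 28 bars.
Total: 27 + 28 = 55 bars.

55 bars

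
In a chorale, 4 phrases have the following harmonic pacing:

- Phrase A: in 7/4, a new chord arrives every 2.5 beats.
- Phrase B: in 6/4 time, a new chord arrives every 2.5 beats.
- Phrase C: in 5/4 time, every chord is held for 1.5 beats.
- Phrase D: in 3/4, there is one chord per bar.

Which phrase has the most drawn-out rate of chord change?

A: 7 beats/bar ÷ 2.5 beats/chord = 2.8 chords/bar.
B: 6 beats/bar ÷ 2.5 beats/chord = 2.4 chords/bar.
C: 5 beats/bar ÷ 1.5 beats/chord = 10/3 chords/bar.
D: 3 beats/bar ÷ 3 beats/chord = 1 chord/bar.
Slowest is D at 1 chords/bar.

Phrase D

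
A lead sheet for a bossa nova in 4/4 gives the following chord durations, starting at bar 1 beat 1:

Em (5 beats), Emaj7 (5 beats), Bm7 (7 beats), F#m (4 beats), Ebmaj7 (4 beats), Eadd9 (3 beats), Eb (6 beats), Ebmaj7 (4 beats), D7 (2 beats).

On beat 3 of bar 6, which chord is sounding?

Beat 3 of bar 6 is beat (6−1)×4 + 3 = 23 overall.
Running totals: Em ends at 5, Emaj7 ends at 10, Bm7 ends at 17, F#m ends at 21, Ebmaj7 ends at 25.
Beat 23 falls within Ebmaj7.

Ebmaj7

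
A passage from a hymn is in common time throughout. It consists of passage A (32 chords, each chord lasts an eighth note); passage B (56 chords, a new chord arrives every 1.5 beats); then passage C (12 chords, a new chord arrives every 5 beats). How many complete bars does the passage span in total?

40 bars

A: 32 × 0.5 = 16 beats = 4 bars.
B: 56 × 1.5 = 84 beats = 21 bars.
C: 12 × 5 = 60 beats = 15 bars.
Total: 4 + 21 + 15 = 40 bars.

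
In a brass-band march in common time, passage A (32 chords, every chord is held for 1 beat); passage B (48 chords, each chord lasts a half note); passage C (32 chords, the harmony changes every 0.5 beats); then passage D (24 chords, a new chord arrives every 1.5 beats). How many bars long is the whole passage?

45 bars

A: 32 × 1 = 32 beats = 8 bars.
B: 48 × 2 = 96 beats = 24 bars.
C: 32 × 0.5 = 16 beats = 4 bars.
D: 24 × 1.5 = 36 beats = 9 bars.
Total: 8 + 24 + 4 + 9 = 45 bars.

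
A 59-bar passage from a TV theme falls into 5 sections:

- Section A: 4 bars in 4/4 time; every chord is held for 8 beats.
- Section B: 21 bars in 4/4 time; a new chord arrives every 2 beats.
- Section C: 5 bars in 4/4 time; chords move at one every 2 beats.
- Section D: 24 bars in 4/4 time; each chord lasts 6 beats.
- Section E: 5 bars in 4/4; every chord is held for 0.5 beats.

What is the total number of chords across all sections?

A has 16 beats and chords last 8 each, so 2 chords.
B has 84 beats and chords last 2 each, so 42 chords.
C has 20 beats and chords last 2 each, so 10 chords.
D has 96 beats and chords last 6 each, so 16 chords.
E has 20 beats and chords last 0.5 each, so 40 chords.
Total: 2 + 42 + 10 + 16 + 40 = 110.

110 chords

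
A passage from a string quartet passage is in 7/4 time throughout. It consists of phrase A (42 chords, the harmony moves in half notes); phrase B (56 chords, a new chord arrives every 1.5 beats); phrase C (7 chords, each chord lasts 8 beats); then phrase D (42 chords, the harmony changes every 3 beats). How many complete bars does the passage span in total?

A: 42 × 2 = 84 beats = 12 bars.
B: 56 × 1.5 = 84 beats = 12 bars.
C: 7 × 8 = 56 beats = 8 bars.
D: 42 × 3 = 126 beats = 18 bars.
Total: 12 + 12 + 8 + 18 = 50 bars.

50 bars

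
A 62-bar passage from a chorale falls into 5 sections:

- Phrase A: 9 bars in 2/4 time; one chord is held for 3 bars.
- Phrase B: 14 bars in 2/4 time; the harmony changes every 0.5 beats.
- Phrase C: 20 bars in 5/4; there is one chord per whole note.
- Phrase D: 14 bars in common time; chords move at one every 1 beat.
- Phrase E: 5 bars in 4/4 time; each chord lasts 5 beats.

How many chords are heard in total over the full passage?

A: 9 bars × 2 beats = 18 beats; 6 beats/chord → 3 chords.
B: 14 bars × 2 beats = 28 beats; 0.5 beats/chord → 56 chords.
C: 20 bars × 5 beats = 100 beats; 4 beats/chord → 25 chords.
D: 14 bars × 4 beats = 56 beats; 1 beat/chord → 56 chords.
E: 5 bars × 4 beats = 20 beats; 5 beats/chord → 4 chords.
Total: 3 + 56 + 25 + 56 + 4 = 144.

144 chords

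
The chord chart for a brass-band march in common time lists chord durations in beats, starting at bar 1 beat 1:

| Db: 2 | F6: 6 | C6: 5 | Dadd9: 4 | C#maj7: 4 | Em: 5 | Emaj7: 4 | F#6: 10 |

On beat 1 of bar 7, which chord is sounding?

Em

Beat 1 of bar 7 is beat (7−1)×4 + 1 = 25 overall.
Running totals: Db ends at 2, F6 ends at 8, C6 ends at 13, Dadd9 ends at 17, C#maj7 ends at 21, Em ends at 26.
Beat 25 falls within Em.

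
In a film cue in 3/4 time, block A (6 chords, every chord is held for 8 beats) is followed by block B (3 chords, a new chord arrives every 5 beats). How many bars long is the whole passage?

21 bars

A: 6 × 8 = 48 beats = 16 bars.
B: 3 × 5 = 15 beats = 5 bars.
Total: 16 + 5 = 21 bars.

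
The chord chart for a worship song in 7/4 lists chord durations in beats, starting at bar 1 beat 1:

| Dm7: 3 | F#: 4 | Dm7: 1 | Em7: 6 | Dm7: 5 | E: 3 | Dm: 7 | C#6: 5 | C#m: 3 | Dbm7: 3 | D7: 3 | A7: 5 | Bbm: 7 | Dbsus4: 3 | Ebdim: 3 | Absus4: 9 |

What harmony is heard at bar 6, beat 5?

Dbm7

Beat 5 of bar 6 is beat (6−1)×7 + 5 = 40 overall.
Running totals: Dm7 ends at 3, F# ends at 7, Dm7 ends at 8, Em7 ends at 14, Dm7 ends at 19, E ends at 22, Dm ends at 29, C#6 ends at 34, C#m ends at 37, Dbm7 ends at 40.
Beat 40 falls within Dbm7.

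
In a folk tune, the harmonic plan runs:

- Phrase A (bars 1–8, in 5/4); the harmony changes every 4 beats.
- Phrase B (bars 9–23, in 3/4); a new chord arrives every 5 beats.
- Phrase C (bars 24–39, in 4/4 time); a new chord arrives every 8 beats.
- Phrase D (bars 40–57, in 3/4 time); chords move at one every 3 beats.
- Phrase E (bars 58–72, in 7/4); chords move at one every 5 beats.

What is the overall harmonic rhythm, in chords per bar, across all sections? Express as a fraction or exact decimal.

A: 8 × 5 = 40 beats ÷ 4 = 10 chords.
B: 15 × 3 = 45 beats ÷ 5 = 9 chords.
C: 16 × 4 = 64 beats ÷ 8 = 8 chords.
D: 18 × 3 = 54 beats ÷ 3 = 18 chords.
E: 15 × 7 = 105 beats ÷ 5 = 21 chords.
Overall: 66 chords over 72 bars → 66/72 = 11/12 chords per bar.

11/12 chords per bar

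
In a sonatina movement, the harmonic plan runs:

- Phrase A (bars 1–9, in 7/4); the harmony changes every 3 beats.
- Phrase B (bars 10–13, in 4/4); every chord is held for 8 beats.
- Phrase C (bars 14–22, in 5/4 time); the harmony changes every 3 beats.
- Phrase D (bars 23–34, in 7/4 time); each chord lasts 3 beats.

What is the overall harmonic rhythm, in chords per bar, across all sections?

A: 9 bars of 7 beats is 63 beats; at 3 beats each that's 21 chords.
B: 4 bars of 4 beats is 16 beats; at 8 beats each that's 2 chords.
C: 9 bars of 5 beats is 45 beats; at 3 beats each that's 15 chords.
D: 12 bars of 7 beats is 84 beats; at 3 beats each that's 28 chords.
Overall: 66 chords over 34 bars → 66/34 = 33/17 chords per bar.

33/17 chords per bar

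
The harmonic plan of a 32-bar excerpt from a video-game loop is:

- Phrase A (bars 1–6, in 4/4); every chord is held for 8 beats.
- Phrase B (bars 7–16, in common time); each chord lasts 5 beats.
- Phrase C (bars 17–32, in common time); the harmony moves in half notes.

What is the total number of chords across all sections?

A: 6·4 = 24 beats, 24/8 = 3 chords.
B: 10·4 = 40 beats, 40/5 = 8 chords.
C: 16·4 = 64 beats, 64/2 = 32 chords.
Total: 3 + 8 + 32 = 43.

43 chords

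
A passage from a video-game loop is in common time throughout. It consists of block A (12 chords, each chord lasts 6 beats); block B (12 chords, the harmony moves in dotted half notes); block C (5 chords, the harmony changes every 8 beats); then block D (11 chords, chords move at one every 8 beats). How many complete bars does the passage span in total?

59 bars

A: 12 × 6 = 72 beats = 18 bars.
B: 12 × 3 = 36 beats = 9 bars.
C: 5 × 8 = 40 beats = 10 bars.
D: 11 × 8 = 88 beats = 22 bars.
Total: 18 + 9 + 10 + 22 = 59 bars.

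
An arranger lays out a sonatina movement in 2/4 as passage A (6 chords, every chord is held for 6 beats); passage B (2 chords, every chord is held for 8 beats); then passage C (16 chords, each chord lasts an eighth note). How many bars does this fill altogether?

30 bars

A: 6 × 6 = 36 beats = 18 bars.
B: 2 × 8 = 16 beats = 8 bars.
C: 16 × 0.5 = 8 beats = 4 bars.
Total: 18 + 8 + 4 = 30 bars.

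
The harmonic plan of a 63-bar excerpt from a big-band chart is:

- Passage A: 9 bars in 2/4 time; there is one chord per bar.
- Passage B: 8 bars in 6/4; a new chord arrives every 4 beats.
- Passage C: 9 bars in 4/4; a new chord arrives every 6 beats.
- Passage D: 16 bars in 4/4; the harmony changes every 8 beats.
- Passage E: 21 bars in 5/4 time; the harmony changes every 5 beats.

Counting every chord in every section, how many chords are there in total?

A has 18 beats and chords last 2 each, so 9 chords.
B has 48 beats and chords last 4 each, so 12 chords.
C has 36 beats and chords last 6 each, so 6 chords.
D has 64 beats and chords last 8 each, so 8 chords.
E has 105 beats and chords last 5 each, so 21 chords.
Total: 9 + 12 + 6 + 8 + 21 = 56.

56 chords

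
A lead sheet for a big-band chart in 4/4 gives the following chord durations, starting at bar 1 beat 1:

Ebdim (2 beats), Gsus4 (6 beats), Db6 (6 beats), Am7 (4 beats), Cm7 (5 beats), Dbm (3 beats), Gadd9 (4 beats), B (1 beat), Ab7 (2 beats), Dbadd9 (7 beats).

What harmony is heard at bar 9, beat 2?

Dbadd9

Beat 2 of bar 9 is beat (9−1)×4 + 2 = 34 overall.
Running totals: Ebdim ends at 2, Gsus4 ends at 8, Db6 ends at 14, Am7 ends at 18, Cm7 ends at 23, Dbm ends at 26, Gadd9 ends at 30, B ends at 31, Ab7 ends at 33, Dbadd9 ends at 40.
Beat 34 falls within Dbadd9.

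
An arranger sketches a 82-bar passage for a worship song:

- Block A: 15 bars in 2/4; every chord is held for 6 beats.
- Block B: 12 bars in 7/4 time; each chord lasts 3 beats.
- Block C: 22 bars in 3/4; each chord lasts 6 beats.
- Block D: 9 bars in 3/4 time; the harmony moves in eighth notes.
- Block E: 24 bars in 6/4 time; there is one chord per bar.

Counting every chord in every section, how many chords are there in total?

122 chords

A: 15 bars × 2 beats = 30 beats; 6 beats/chord → 5 chords.
B: 12 bars × 7 beats = 84 beats; 3 beats/chord → 28 chords.
C: 22 bars × 3 beats = 66 beats; 6 beats/chord → 11 chords.
D: 9 bars × 3 beats = 27 beats; 0.5 beats/chord → 54 chords.
E: 24 bars × 6 beats = 144 beats; 6 beats/chord → 24 chords.
Total: 5 + 28 + 11 + 54 + 24 = 122.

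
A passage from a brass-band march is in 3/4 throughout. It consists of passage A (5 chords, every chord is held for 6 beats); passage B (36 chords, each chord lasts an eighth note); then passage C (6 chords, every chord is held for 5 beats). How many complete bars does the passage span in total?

26 bars

A: 5 × 6 = 30 beats = 10 bars.
B: 36 × 0.5 = 18 beats = 6 bars.
C: 6 × 5 = 30 beats = 10 bars.
Total: 10 + 6 + 10 = 26 bars.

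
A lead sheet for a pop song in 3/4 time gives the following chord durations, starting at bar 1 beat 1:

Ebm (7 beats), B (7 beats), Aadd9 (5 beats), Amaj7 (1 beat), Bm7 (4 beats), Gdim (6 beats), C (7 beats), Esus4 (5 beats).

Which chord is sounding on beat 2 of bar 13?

Beat 2 of bar 13 is beat (13−1)×3 + 2 = 38 overall.
Running totals: Ebm ends at 7, B ends at 14, Aadd9 ends at 19, Amaj7 ends at 20, Bm7 ends at 24, Gdim ends at 30, C ends at 37, Esus4 ends at 42.
Beat 38 falls within Esus4.

Esus4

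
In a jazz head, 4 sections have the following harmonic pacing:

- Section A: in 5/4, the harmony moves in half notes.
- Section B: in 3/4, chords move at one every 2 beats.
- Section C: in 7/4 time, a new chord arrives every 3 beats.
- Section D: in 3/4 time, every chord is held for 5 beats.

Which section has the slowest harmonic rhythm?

A: 5/2 = 2.5 chords/bar.
B: 3/2 = 1.5 chords/bar.
C: 7/3 = 7/3 chords/bar.
D: 3/5 = 0.6 chords/bar.
Slowest is D at 0.6 chords/bar.

Section D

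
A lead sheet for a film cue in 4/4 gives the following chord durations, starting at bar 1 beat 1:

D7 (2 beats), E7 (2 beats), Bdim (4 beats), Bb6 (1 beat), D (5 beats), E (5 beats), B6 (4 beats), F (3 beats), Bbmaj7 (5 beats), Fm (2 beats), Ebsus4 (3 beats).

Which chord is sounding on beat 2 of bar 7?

F

Beat 2 of bar 7 is beat (7−1)×4 + 2 = 26 overall.
Running totals: D7 ends at 2, E7 ends at 4, Bdim ends at 8, Bb6 ends at 9, D ends at 14, E ends at 19, B6 ends at 23, F ends at 26.
Beat 26 falls within F.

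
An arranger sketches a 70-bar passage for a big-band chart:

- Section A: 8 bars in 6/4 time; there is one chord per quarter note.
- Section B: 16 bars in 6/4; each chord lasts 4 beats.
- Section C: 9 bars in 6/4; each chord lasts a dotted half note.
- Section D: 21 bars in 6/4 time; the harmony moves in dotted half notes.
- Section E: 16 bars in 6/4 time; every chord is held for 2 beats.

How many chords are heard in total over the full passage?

A has 48 beats and chords last 1 each, so 48 chords.
B has 96 beats and chords last 4 each, so 24 chords.
C has 54 beats and chords last 3 each, so 18 chords.
D has 126 beats and chords last 3 each, so 42 chords.
E has 96 beats and chords last 2 each, so 48 chords.
Total: 48 + 24 + 18 + 42 + 48 = 180.

180 chords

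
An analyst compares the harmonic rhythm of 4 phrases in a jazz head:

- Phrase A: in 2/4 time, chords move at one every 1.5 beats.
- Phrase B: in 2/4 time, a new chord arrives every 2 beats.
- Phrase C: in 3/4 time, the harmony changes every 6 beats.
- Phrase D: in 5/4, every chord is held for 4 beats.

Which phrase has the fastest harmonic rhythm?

Phrase A

A: 2 beats/bar ÷ 1.5 beats/chord = 4/3 chords/bar.
B: 2 beats/bar ÷ 2 beats/chord = 1 chord/bar.
C: 3 beats/bar ÷ 6 beats/chord = 0.5 chords/bar.
D: 5 beats/bar ÷ 4 beats/chord = 1.25 chords/bar.
Fastest is A at 4/3 chords/bar.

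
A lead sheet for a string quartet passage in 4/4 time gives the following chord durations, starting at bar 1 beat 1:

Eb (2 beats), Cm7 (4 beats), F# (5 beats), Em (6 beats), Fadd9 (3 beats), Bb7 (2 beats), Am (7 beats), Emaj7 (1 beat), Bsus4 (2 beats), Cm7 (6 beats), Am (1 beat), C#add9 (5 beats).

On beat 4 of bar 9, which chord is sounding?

Beat 4 of bar 9 is beat (9−1)×4 + 4 = 36 overall.
Running totals: Eb ends at 2, Cm7 ends at 6, F# ends at 11, Em ends at 17, Fadd9 ends at 20, Bb7 ends at 22, Am ends at 29, Emaj7 ends at 30, Bsus4 ends at 32, Cm7 ends at 38.
Beat 36 falls within Cm7.

Cm7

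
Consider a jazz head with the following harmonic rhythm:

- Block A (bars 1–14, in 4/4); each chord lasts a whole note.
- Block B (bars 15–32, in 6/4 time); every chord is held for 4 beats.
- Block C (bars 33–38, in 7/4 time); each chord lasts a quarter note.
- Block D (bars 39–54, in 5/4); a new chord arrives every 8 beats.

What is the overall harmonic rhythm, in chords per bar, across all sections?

A: 14 × 4 = 56 beats ÷ 4 = 14 chords.
B: 18 × 6 = 108 beats ÷ 4 = 27 chords.
C: 6 × 7 = 42 beats ÷ 1 = 42 chords.
D: 16 × 5 = 80 beats ÷ 8 = 10 chords.
Overall: 93 chords over 54 bars → 93/54 = 31/18 chords per bar.

31/18 chords per bar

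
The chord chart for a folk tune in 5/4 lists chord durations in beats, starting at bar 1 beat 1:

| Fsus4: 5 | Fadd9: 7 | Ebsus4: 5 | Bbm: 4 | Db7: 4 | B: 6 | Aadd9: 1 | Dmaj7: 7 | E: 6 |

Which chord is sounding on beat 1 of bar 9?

E

Beat 1 of bar 9 is beat (9−1)×5 + 1 = 41 overall.
Running totals: Fsus4 ends at 5, Fadd9 ends at 12, Ebsus4 ends at 17, Bbm ends at 21, Db7 ends at 25, B ends at 31, Aadd9 ends at 32, Dmaj7 ends at 39, E ends at 45.
Beat 41 falls within E.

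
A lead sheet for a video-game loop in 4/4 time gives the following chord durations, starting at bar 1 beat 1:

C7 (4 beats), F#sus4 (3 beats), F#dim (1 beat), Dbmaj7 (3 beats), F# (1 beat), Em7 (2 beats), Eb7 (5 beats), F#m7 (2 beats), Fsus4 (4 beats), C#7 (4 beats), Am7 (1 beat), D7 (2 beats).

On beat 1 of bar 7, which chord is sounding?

Beat 1 of bar 7 is beat (7−1)×4 + 1 = 25 overall.
Running totals: C7 ends at 4, F#sus4 ends at 7, F#dim ends at 8, Dbmaj7 ends at 11, F# ends at 12, Em7 ends at 14, Eb7 ends at 19, F#m7 ends at 21, Fsus4 ends at 25.
Beat 25 falls within Fsus4.

Fsus4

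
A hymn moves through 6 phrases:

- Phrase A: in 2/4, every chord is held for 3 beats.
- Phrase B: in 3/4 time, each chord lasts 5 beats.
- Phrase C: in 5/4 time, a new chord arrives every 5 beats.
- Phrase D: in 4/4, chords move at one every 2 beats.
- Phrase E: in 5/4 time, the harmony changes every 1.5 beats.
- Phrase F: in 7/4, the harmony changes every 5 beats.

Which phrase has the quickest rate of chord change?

Phrase E

A: each chord is 3 beats in 2/4, so 2/3 per bar.
B: each chord is 5 beats in 3/4, so 0.6 per bar.
C: each chord is 5 beats in 5/4, so 1 per bar.
D: each chord is 2 beats in 4/4, so 2 per bar.
E: each chord is 1.5 beats in 5/4, so 10/3 per bar.
F: each chord is 5 beats in 7/4, so 1.4 per bar.
Fastest is E at 10/3 chords/bar.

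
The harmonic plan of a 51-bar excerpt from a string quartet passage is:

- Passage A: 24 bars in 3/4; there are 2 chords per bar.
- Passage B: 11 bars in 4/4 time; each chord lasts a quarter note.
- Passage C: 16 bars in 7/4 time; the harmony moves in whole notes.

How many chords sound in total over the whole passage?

A: 24 bars × 3 beats = 72 beats; 1.5 beats/chord → 48 chords.
B: 11 bars × 4 beats = 44 beats; 1 beat/chord → 44 chords.
C: 16 bars × 7 beats = 112 beats; 4 beats/chord → 28 chords.
Total: 48 + 44 + 28 = 120.

120 chords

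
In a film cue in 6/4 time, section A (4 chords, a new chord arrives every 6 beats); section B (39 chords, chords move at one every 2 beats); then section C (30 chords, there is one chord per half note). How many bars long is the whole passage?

27 bars

A: 4 × 6 = 24 beats = 4 bars.
B: 39 × 2 = 78 beats = 13 bars.
C: 30 × 2 = 60 beats = 10 bars.
Total: 4 + 13 + 10 = 27 bars.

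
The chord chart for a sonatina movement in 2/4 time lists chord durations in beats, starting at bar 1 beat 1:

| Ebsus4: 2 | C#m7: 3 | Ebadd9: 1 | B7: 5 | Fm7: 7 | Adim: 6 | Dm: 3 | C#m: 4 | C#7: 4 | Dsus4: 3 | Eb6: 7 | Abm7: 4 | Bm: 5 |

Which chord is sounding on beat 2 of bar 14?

Beat 2 of bar 14 is beat (14−1)×2 + 2 = 28 overall.
Running totals: Ebsus4 ends at 2, C#m7 ends at 5, Ebadd9 ends at 6, B7 ends at 11, Fm7 ends at 18, Adim ends at 24, Dm ends at 27, C#m ends at 31.
Beat 28 falls within C#m.

C#m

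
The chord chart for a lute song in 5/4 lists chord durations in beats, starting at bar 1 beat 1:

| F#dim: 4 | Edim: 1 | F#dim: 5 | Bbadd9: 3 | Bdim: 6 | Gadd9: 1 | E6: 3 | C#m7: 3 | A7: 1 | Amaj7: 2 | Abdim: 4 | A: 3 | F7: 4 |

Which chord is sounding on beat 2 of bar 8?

Beat 2 of bar 8 is beat (8−1)×5 + 2 = 37 overall.
Running totals: F#dim ends at 4, Edim ends at 5, F#dim ends at 10, Bbadd9 ends at 13, Bdim ends at 19, Gadd9 ends at 20, E6 ends at 23, C#m7 ends at 26, A7 ends at 27, Amaj7 ends at 29, Abdim ends at 33, A ends at 36, F7 ends at 40.
Beat 37 falls within F7.

F7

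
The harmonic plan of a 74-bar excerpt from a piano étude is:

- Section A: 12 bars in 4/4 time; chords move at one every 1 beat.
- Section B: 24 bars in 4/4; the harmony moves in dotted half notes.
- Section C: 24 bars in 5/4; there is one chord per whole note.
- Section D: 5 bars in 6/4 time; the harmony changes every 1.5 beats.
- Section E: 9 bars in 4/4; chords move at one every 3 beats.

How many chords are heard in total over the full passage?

A: 12 bars × 4 beats = 48 beats; 1 beat/chord → 48 chords.
B: 24 bars × 4 beats = 96 beats; 3 beats/chord → 32 chords.
C: 24 bars × 5 beats = 120 beats; 4 beats/chord → 30 chords.
D: 5 bars × 6 beats = 30 beats; 1.5 beats/chord → 20 chords.
E: 9 bars × 4 beats = 36 beats; 3 beats/chord → 12 chords.
Total: 48 + 32 + 30 + 20 + 12 = 142.

142 chords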